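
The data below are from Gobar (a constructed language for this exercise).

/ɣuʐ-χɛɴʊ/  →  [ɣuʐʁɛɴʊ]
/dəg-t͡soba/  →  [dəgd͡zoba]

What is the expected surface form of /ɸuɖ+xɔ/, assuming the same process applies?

The data show progressive voicing assimilation: /χ/ → [ʁ] after /ʐ/; /t͡s/ → [d͡z] after /g/. In each pair only voicing changes, matching the preceding consonant, while place and manner stay constant.
/x/ is a voiceless velar fricative. The preceding trigger /ɖ/ is voiced, so /x/ must become voiced as well.
The voiced velar fricative is [ɣ], so /x/ → [ɣ].

[ɸuɖɣɔ]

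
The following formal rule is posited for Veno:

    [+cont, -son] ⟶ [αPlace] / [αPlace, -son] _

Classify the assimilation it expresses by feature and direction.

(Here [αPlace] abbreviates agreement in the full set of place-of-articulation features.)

progressive place assimilation

The rule copies the place features (abbreviated [Place]) from the environment onto the target, so the assimilating feature is place.
The conditioning segment sits to the left of the focus bar, meaning the trigger precedes the segment that changes — progressive assimilation.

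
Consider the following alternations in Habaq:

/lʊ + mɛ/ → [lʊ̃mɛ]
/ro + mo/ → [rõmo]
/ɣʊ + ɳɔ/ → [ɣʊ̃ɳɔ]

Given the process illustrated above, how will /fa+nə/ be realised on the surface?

The data show regressive nasality assimilation (vowel nasalisation): /ʊ/ → [ʊ̃] before /m/; /o/ → [õ] before /m/; /ʊ/ → [ʊ̃] before /ɳ/ — a vowel is nasalised by an immediately following nasal consonant.
/a/ sits next to the nasal /n/ and is therefore nasalised to [ã].

[fãnə]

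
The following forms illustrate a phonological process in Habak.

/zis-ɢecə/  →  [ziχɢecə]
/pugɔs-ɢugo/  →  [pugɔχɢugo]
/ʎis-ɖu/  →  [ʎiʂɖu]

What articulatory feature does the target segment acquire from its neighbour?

place

Comparing underlying and surface forms, /s/ → [χ] is the alternation; the neighbouring /ɢ/ is constant.
/s/ is alveolar while /ɢ/ is uvular; the output [χ] is uvular, matching the trigger — so the feature that spreads is place.
Checking the remaining alternation: /s/ → [ʂ] before /ɖ/ (alveolar → retroflex, matching retroflex) — only place changes, and always toward the following segment.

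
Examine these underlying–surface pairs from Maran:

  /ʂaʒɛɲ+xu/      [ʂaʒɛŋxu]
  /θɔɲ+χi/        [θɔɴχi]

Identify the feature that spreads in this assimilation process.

Underlying /ɲ/ is realised as [ŋ] next to /x/; /x/ itself does not change.
The change palatal → velar matches the place of the following /x/, identifying this as place assimilation.
Checking the remaining alternation: /ɲ/ → [ɴ] before /χ/ (palatal → uvular, matching uvular) — only place changes, and always toward the following segment.

place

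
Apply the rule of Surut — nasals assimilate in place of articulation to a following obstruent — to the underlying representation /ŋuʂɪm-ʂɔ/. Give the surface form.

[ŋuʂɪɳʂɔ]

/m/ is a voiced bilabial nasal. The following trigger /ʂ/ is retroflex, so /m/ must become retroflex as well.
A voiced retroflex nasal is [ɳ], so the surface segment is [ɳ].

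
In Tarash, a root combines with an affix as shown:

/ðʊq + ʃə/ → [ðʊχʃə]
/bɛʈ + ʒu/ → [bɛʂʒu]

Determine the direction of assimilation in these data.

Comparing underlying and surface forms, /q/ → [χ] is the alternation; the neighbouring /ʃ/ is constant.
/q/ is a stop while /ʃ/ is a fricative; the output [χ] is a fricative, matching the trigger — so the feature that spreads is manner.
The same holds elsewhere in the data: /ʈ/ → [ʂ] before /ʒ/ (stop → fricative, matching a fricative) — only manner changes, and always toward the following segment.
The trigger is the following segment, so the direction is regressive (anticipatory).

regressive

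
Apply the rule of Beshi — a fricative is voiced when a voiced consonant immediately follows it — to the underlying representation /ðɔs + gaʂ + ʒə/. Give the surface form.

[ðɔzgaʐʒə]

/s/ is a voiceless alveolar fricative. The following trigger /g/ is voiced, so /s/ must become voiced as well.
Changing only its voicing to voiced gives [z] — the voiced alveolar fricative.
At the second juncture, /ʂ/ likewise becomes [ʐ] adjacent to /ʒ/.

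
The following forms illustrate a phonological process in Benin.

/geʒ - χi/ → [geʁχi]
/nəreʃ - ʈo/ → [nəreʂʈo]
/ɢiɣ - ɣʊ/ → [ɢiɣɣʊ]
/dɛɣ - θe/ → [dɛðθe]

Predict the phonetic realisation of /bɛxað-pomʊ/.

[bɛxaβpomʊ]

The data show regressive place assimilation: /ʒ/ → [ʁ] before /χ/; /ʃ/ → [ʂ] before /ʈ/; /ɣ/ → [ð] before /θ/. In each pair only place changes, matching the following consonant, while manner and voice stay constant.
No alternation appears in [ɢiɣɣʊ]: there the adjacent consonants already agree in place (/ɣ/ and /ɣ/ are both velar), so this form is consistent with the same rule.
/ð/ is a voiced dental fricative. The following trigger /p/ is bilabial, so /ð/ must become bilabial as well.
The voiced bilabial fricative is [β], so /ð/ → [β].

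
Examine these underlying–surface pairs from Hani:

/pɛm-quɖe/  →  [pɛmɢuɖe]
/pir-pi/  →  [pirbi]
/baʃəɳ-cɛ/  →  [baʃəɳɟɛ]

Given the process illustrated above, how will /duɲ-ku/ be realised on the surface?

[duɲgu]

The data show progressive voicing assimilation: /q/ → [ɢ] after /m/; /p/ → [b] after /r/; /c/ → [ɟ] after /ɳ/. In each pair only voicing changes, matching the preceding consonant, while place and manner stay constant.
/k/ is a voiceless velar stop. The preceding trigger /ɲ/ is voiced, so /k/ must become voiced as well.
The voiced velar stop is [g], so /k/ → [g].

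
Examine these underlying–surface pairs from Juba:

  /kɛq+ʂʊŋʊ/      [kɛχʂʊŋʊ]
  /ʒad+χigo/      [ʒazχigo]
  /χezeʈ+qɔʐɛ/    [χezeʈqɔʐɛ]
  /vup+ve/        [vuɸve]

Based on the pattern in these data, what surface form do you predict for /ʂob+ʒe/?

The data show regressive manner assimilation: /q/ → [χ] before /ʂ/; /d/ → [z] before /χ/; /p/ → [ɸ] before /v/. In each pair only manner changes, matching the following consonant, while place and voice stay constant.
No alternation appears in [χezeʈqɔʐɛ]: there the adjacent consonants already agree in manner (/ʈ/ and /q/ are both stops), so this form is consistent with the same rule.
/b/ is a voiced bilabial stop. The following trigger /ʒ/ is a fricative, so /b/ must become a fricative as well.
A voiced bilabial fricative is [β], so the surface segment is [β].

[ʂoβʒe]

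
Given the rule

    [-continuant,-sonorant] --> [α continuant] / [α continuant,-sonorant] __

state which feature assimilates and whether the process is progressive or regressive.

progressive manner assimilation

The shared variable α links the value of [continuant] on the target to that of the neighbouring obstruent. [continuant] distinguishes stops from fricatives — a manner-of-articulation feature — so this is manner assimilation.
The conditioning segment sits to the left of the focus bar, meaning the trigger precedes the segment that changes — progressive assimilation.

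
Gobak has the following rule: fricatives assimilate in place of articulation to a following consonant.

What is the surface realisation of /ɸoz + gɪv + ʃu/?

The rule targets /z/ (voiced alveolar fricative), which sits before the trigger /g/ (velar).
The voiced velar fricative is [ɣ], so /z/ → [ɣ].
At the second juncture, /v/ likewise becomes [ʒ] adjacent to /ʃ/.

[ɸoɣgɪʒʃu]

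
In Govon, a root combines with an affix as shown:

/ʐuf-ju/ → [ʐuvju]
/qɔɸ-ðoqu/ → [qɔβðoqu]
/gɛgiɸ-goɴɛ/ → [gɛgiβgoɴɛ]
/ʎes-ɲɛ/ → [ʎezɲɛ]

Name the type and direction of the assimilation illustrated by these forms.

The segment that alternates is /f/, which surfaces as [v] when adjacent to /j/.
/f/ is voiceless while /j/ is voiced; the output [v] is voiced, matching the trigger — so the feature that spreads is voicing.
Place and manner are unchanged, so the assimilation is partial, not total.
The same holds elsewhere in the data: /ɸ/ → [β] before /ð/ (voiceless → voiced, matching voiced); /ɸ/ → [β] before /g/ (voiceless → voiced, matching voiced); /s/ → [z] before /ɲ/ (voiceless → voiced, matching voiced) — only voicing changes, and always toward the following segment.
Since the segment that changes precedes the conditioning segment, the assimilation is regressive.

regressive voicing assimilation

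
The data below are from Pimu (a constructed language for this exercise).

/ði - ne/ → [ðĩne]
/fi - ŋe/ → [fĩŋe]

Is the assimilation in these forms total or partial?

The vowel /i/ surfaces as nasalised [ĩ] next to the following nasal /n/ — it has acquired the [+nasal] feature of its neighbour.
Likewise in the remaining data: /i/ → [ĩ] before /ŋ/ — each time a vowel is nasalised next to a following nasal.

partial assimilation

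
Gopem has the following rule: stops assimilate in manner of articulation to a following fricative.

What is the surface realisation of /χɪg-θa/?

[χɪɣθa]

/g/ is a voiced velar stop. The following trigger /θ/ is a fricative, so /g/ must become a fricative as well.
The voiced velar fricative is [ɣ], so /g/ → [ɣ].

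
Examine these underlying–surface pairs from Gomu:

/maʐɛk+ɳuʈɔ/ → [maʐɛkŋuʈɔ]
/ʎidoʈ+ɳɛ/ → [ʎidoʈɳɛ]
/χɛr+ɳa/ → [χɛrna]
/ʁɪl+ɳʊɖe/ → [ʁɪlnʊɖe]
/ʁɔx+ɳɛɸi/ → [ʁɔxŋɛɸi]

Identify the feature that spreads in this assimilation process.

place

The segment that alternates is /ɳ/, which surfaces as [ŋ] when adjacent to /k/.
The change retroflex → velar matches the place of the preceding /k/, identifying this as place assimilation.
The other alternating forms pattern the same way: /ɳ/ → [n] after /r/ (retroflex → alveolar, matching alveolar); /ɳ/ → [n] after /l/ (retroflex → alveolar, matching alveolar); /ɳ/ → [ŋ] after /x/ (retroflex → velar, matching velar) — only place changes, and always toward the preceding segment.
No alternation appears in [ʎidoʈɳɛ]: there the adjacent consonants already agree in place (/ɳ/ and /ʈ/ are both retroflex), so this form is consistent with the same rule.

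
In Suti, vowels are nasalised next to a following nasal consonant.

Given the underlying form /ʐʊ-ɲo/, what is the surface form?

The vowel /ʊ/ is adjacent to the following nasal /ɲ/, so it acquires [+nasal] and surfaces as [ʊ̃].

[ʐʊ̃ɲo]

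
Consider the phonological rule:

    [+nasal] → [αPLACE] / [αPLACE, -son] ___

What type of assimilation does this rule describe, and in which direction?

The rule copies the place features (abbreviated [PLACE]) from the environment onto the target, so the assimilating feature is place.
The conditioning segment sits to the left of the focus bar, meaning the trigger precedes the segment that changes — progressive assimilation.

progressive place assimilation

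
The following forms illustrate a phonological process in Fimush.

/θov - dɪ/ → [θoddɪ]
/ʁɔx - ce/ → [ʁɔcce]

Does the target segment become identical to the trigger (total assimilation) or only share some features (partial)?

The segment that alternates is /v/, which surfaces as [d] when adjacent to /d/.
The output [d] is identical to the trigger /d/ — every feature (place, manner, voicing) has been copied — so this is total assimilation.
The remaining alternation confirms this: /x/ → [c] before /c/ — in each case the output is a copy of the following consonant.

total assimilation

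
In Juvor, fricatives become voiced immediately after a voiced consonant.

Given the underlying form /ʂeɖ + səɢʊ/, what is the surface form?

[ʂeɖzəɢʊ]

/s/ is a voiceless alveolar fricative. The preceding trigger /ɖ/ is voiced, so /s/ must become voiced as well.
A voiced alveolar fricative is [z], so the surface segment is [z].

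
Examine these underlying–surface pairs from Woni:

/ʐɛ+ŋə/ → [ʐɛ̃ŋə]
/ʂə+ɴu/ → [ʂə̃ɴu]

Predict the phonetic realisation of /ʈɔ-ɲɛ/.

The data show regressive nasality assimilation (vowel nasalisation): /ɛ/ → [ɛ̃] before /ŋ/; /ə/ → [ə̃] before /ɴ/ — a vowel is nasalised by an immediately following nasal consonant.
/ɔ/ sits next to the nasal /ɲ/ and is therefore nasalised to [ɔ̃].

[ʈɔ̃ɲɛ]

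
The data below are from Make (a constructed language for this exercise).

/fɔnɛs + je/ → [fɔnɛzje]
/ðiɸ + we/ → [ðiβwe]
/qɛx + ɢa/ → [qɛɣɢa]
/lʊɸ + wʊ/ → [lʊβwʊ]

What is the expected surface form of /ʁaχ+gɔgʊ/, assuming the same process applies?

The data show regressive voicing assimilation: /s/ → [z] before /j/; /ɸ/ → [β] before /w/; /x/ → [ɣ] before /ɢ/. In each pair only voicing changes, matching the following consonant, while place and manner stay constant.
/χ/ is a voiceless uvular fricative. The following trigger /g/ is voiced, so /χ/ must become voiced as well.
The voiced uvular fricative is [ʁ], so /χ/ → [ʁ].

[ʁaʁgɔgʊ]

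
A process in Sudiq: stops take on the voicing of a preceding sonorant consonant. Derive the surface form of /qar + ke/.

The rule targets /k/ (voiceless velar stop), which sits after the trigger /r/ (voiced).
A voiced velar stop is [g], so the surface segment is [g].

[qarge]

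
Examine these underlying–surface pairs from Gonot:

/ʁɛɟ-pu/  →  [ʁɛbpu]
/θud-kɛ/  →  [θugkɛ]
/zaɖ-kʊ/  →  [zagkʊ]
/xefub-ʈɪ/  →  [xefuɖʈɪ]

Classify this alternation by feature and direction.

The segment that alternates is /ɟ/, which surfaces as [b] when adjacent to /p/.
/ɟ/ is palatal while /p/ is bilabial; the output [b] is bilabial, matching the trigger — so the feature that spreads is place.
Manner and voice are unchanged, so the assimilation is partial, not total.
Checking the remaining alternations: /d/ → [g] before /k/ (alveolar → velar, matching velar); /ɖ/ → [g] before /k/ (retroflex → velar, matching velar); /b/ → [ɖ] before /ʈ/ (bilabial → retroflex, matching retroflex) — only place changes, and always toward the following segment.
Since the segment that changes precedes the conditioning segment, the assimilation is regressive.

regressive place assimilation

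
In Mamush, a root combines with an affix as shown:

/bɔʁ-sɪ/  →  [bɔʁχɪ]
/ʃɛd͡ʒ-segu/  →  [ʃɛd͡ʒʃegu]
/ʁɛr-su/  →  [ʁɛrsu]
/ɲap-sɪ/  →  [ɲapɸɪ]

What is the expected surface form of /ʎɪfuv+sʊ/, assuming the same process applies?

The data show progressive place assimilation: /s/ → [χ] after /ʁ/; /s/ → [ʃ] after /d͡ʒ/; /s/ → [ɸ] after /p/. In each pair only place changes, matching the preceding consonant, while manner and voice stay constant.
No alternation appears in [ʁɛrsu]: there the adjacent consonants already agree in place (/s/ and /r/ are both alveolar), so this form is consistent with the same rule.
The rule targets /s/ (voiceless alveolar fricative), which sits after the trigger /v/ (labiodental).
Changing only its place to labiodental gives [f] — the voiceless labiodental fricative.

[ʎɪfuvfʊ]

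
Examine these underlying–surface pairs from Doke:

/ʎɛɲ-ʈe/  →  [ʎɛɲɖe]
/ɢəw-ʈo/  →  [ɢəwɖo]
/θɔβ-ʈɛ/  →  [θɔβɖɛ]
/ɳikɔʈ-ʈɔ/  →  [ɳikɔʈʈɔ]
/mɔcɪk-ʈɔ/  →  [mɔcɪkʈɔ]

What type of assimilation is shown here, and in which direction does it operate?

Comparing underlying and surface forms, /ʈ/ → [ɖ] is the alternation; the neighbouring /ɲ/ is constant.
The change voiceless → voiced matches the voicing of the preceding /ɲ/, identifying this as voicing assimilation.
Place and manner are unchanged, so the assimilation is partial, not total.
The other alternating forms pattern the same way: /ʈ/ → [ɖ] after /w/ (voiceless → voiced, matching voiced); /ʈ/ → [ɖ] after /β/ (voiceless → voiced, matching voiced) — only voicing changes, and always toward the preceding segment.
Nothing changes in [ɳikɔʈʈɔ], [mɔcɪkʈɔ]: there the adjacent consonants already agree in voicing (/ʈ/ and /ʈ/ are both voiceless; /ʈ/ and /k/ are both voiceless), so these forms are consistent with the same rule.
The trigger is the preceding segment, so the direction is progressive (perseverative).

progressive voicing assimilation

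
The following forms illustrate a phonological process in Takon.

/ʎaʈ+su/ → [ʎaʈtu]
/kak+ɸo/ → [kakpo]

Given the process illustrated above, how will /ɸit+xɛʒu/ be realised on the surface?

The data show progressive manner assimilation: /s/ → [t] after /ʈ/; /ɸ/ → [p] after /k/. In each pair only manner changes, matching the preceding consonant, while place and voice stay constant.
The rule targets /x/ (voiceless velar fricative), which sits after the trigger /t/ (stop).
The voiceless velar stop is [k], so /x/ → [k].

[ɸitkɛʒu]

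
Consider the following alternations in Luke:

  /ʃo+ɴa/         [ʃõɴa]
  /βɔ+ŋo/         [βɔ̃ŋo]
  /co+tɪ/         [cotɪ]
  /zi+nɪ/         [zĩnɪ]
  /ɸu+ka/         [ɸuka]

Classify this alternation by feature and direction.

regressive nasality assimilation (vowel nasalisation)

The vowel /o/ surfaces as nasalised [õ] next to the following nasal /ɴ/ — it has acquired the [+nasal] feature of its neighbour.
The other forms show the same pattern: /ɔ/ → [ɔ̃] before /ŋ/; /i/ → [ĩ] before /n/ — each time a vowel is nasalised next to a following nasal.
No change occurs in [cotɪ], [ɸuka] because the vowel at the boundary is adjacent to an oral consonant, not a nasal (/o/ next to /t/; /u/ next to /k/).
Because the conditioning nasal is to the right of the vowel that changes, the process is regressive (anticipatory).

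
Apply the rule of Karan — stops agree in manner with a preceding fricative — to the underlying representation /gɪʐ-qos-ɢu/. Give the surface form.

[gɪʐχosʁu]

The rule targets /q/ (voiceless uvular stop), which sits after the trigger /ʐ/ (fricative).
Changing only its manner to fricative gives [χ] — the voiceless uvular fricative.
The same rule applies at the second boundary: /ɢ/ → [ʁ] next to /s/.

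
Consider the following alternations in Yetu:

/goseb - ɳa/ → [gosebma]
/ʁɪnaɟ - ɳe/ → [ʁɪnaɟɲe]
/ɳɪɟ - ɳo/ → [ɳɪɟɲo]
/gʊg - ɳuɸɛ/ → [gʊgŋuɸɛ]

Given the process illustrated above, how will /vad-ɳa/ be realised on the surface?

[vadna]

The data show progressive place assimilation: /ɳ/ → [m] after /b/; /ɳ/ → [ɲ] after /ɟ/; /ɳ/ → [ŋ] after /g/. In each pair only place changes, matching the preceding consonant, while manner and voice stay constant.
/ɳ/ is a voiced retroflex nasal. The preceding trigger /d/ is alveolar, so /ɳ/ must become alveolar as well.
A voiced alveolar nasal is [n], so the surface segment is [n].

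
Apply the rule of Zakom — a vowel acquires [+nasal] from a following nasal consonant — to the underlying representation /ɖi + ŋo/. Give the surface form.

/i/ sits next to the nasal /ŋ/ and is therefore nasalised to [ĩ].

[ɖĩŋo]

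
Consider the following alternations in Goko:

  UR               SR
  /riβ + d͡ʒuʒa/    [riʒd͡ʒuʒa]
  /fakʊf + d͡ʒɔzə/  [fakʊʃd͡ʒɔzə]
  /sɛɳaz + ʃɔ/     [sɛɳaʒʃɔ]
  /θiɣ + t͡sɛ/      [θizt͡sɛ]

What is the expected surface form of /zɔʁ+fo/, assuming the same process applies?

The data show regressive place assimilation: /β/ → [ʒ] before /d͡ʒ/; /f/ → [ʃ] before /d͡ʒ/; /z/ → [ʒ] before /ʃ/; /ɣ/ → [z] before /t͡s/. In each pair only place changes, matching the following consonant, while manner and voice stay constant.
The rule targets /ʁ/ (voiced uvular fricative), which sits before the trigger /f/ (labiodental).
Changing only its place to labiodental gives [v] — the voiced labiodental fricative.

[zɔvfo]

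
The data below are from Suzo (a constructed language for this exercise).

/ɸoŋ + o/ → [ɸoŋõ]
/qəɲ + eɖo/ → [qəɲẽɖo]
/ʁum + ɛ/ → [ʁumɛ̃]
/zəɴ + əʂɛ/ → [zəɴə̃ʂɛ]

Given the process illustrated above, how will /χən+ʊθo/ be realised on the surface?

The data show progressive nasality assimilation (vowel nasalisation): /o/ → [õ] after /ŋ/; /e/ → [ẽ] after /ɲ/; /ɛ/ → [ɛ̃] after /m/; /ə/ → [ə̃] after /ɴ/ — a vowel is nasalised by an immediately preceding nasal consonant.
The vowel /ʊ/ is adjacent to the preceding nasal /n/, so it acquires [+nasal] and surfaces as [ʊ̃].

[χənʊ̃θo]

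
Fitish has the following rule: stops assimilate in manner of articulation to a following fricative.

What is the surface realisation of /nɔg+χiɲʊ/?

[nɔɣχiɲʊ]

The rule targets /g/ (voiced velar stop), which sits before the trigger /χ/ (fricative).
Changing only its manner to fricative gives [ɣ] — the voiced velar fricative.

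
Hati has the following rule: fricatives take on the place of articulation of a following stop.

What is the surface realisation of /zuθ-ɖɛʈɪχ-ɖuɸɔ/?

[zuʂɖɛʈɪʂɖuɸɔ]

The rule targets /θ/ (voiceless dental fricative), which sits before the trigger /ɖ/ (retroflex).
The voiceless retroflex fricative is [ʂ], so /θ/ → [ʂ].
At the second juncture, /χ/ likewise becomes [ʂ] adjacent to /ɖ/.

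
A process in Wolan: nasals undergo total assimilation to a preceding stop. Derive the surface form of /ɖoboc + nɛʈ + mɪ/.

[ɖoboccɛʈʈɪ]

/n/ is the segment targeted by the rule; it sits immediately after /c/, so it assimilates completely and surfaces as [c].
At the second juncture, /m/ likewise becomes [ʈ] adjacent to /ʈ/.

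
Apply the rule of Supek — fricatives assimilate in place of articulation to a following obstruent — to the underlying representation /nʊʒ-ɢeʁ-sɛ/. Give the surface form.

/ʒ/ is a voiced postalveolar fricative. The following trigger /ɢ/ is uvular, so /ʒ/ must become uvular as well.
A voiced uvular fricative is [ʁ], so the surface segment is [ʁ].
At the second juncture, /ʁ/ likewise becomes [z] adjacent to /s/.

[nʊʁɢezsɛ]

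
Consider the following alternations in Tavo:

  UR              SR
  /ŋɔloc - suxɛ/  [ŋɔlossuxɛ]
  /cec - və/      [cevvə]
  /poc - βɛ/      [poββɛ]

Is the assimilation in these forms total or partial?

total assimilation

Comparing underlying and surface forms, /c/ → [s] is the alternation; the neighbouring /s/ is constant.
The output [s] is identical to the trigger /s/ — every feature (place, manner, voicing) has been copied — so this is total assimilation.
The remaining alternations confirm this: /c/ → [v] before /v/; /c/ → [β] before /β/ — in each case the output is a copy of the following consonant.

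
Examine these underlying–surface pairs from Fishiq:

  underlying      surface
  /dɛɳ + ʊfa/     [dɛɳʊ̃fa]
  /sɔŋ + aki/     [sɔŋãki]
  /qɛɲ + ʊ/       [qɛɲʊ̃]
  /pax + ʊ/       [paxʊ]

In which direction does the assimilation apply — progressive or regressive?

progressive

The vowel /ʊ/ surfaces as nasalised [ʊ̃] next to the preceding nasal /ɳ/ — it has acquired the [+nasal] feature of its neighbour.
Likewise in the remaining data: /a/ → [ã] after /ŋ/; /ʊ/ → [ʊ̃] after /ɲ/ — each time a vowel is nasalised next to a preceding nasal.
No change occurs in [paxʊ] because the vowel at the boundary is adjacent to an oral consonant, not a nasal (/ʊ/ next to /x/).
Because the conditioning nasal is to the left of the vowel that changes, the process is progressive (perseverative).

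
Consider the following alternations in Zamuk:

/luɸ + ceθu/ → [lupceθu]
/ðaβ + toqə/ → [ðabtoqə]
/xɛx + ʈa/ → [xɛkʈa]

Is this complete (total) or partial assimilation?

partial assimilation

Underlying /ɸ/ is realised as [p] next to /c/; /c/ itself does not change.
The change fricative → stop matches the manner of the following /c/, identifying this as manner assimilation.
Place and voice are unchanged, so the assimilation is partial, not total.
The same holds elsewhere in the data: /β/ → [b] before /t/ (fricative → stop, matching a stop); /x/ → [k] before /ʈ/ (fricative → stop, matching a stop) — only manner changes, and always toward the following segment.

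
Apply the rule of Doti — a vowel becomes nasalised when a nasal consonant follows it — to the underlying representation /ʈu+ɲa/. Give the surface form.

/u/ sits next to the nasal /ɲ/ and is therefore nasalised to [ũ].

[ʈũɲa]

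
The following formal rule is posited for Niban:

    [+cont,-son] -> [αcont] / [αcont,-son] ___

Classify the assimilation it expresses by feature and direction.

The shared variable α links the value of [cont] on the target to that of the neighbouring obstruent. [cont] distinguishes stops from fricatives — a manner-of-articulation feature — so this is manner assimilation.
The conditioning segment sits to the left of the focus bar, meaning the trigger precedes the segment that changes — progressive assimilation.

progressive manner assimilation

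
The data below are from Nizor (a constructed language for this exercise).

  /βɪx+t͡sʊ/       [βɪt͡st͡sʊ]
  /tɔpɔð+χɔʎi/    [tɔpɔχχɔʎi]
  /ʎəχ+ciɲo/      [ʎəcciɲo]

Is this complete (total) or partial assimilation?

Comparing underlying and surface forms, /x/ → [t͡s] is the alternation; the neighbouring /t͡s/ is constant.
The output [t͡s] is identical to the trigger /t͡s/ — every feature (place, manner, voicing) has been copied — so this is total assimilation.
The remaining alternations confirm this: /ð/ → [χ] before /χ/; /χ/ → [c] before /c/ — in each case the output is a copy of the following consonant.

total assimilation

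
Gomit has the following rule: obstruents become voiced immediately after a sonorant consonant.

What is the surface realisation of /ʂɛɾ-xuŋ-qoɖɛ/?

[ʂɛɾɣuŋɢoɖɛ]

The rule targets /x/ (voiceless velar fricative), which sits after the trigger /ɾ/ (voiced).
Changing only its voicing to voiced gives [ɣ] — the voiced velar fricative.
At the second juncture, /q/ likewise becomes [ɢ] adjacent to /ŋ/.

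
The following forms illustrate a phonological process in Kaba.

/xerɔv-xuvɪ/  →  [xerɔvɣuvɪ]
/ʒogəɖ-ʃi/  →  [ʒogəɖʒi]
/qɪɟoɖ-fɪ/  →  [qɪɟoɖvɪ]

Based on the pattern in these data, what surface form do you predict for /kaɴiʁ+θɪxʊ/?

[kaɴiʁðɪxʊ]

The data show progressive voicing assimilation: /x/ → [ɣ] after /v/; /ʃ/ → [ʒ] after /ɖ/; /f/ → [v] after /ɖ/. In each pair only voicing changes, matching the preceding consonant, while place and manner stay constant.
/θ/ is a voiceless dental fricative. The preceding trigger /ʁ/ is voiced, so /θ/ must become voiced as well.
The voiced dental fricative is [ð], so /θ/ → [ð].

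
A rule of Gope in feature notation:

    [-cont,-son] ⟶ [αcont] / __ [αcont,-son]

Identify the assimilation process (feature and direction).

The shared variable α links the value of [cont] on the target to that of the neighbouring obstruent. [cont] distinguishes stops from fricatives — a manner-of-articulation feature — so this is manner assimilation.
Since the environment is written after the underscore, the trigger follows the target; the direction is regressive.

regressive manner assimilation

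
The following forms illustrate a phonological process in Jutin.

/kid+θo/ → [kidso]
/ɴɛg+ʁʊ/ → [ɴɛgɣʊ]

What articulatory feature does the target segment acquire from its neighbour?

place

Comparing underlying and surface forms, /θ/ → [s] is the alternation; the neighbouring /d/ is constant.
The change dental → alveolar matches the place of the preceding /d/, identifying this as place assimilation.
The other alternating form patterns the same way: /ʁ/ → [ɣ] after /g/ (uvular → velar, matching velar) — only place changes, and always toward the preceding segment.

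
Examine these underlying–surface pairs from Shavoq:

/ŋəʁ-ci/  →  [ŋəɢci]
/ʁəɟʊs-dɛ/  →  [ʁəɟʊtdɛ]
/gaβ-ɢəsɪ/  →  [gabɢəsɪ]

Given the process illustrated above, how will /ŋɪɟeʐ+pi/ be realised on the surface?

[ŋɪɟeɖpi]

The data show regressive manner assimilation: /ʁ/ → [ɢ] before /c/; /s/ → [t] before /d/; /β/ → [b] before /ɢ/. In each pair only manner changes, matching the following consonant, while place and voice stay constant.
The rule targets /ʐ/ (voiced retroflex fricative), which sits before the trigger /p/ (stop).
The voiced retroflex stop is [ɖ], so /ʐ/ → [ɖ].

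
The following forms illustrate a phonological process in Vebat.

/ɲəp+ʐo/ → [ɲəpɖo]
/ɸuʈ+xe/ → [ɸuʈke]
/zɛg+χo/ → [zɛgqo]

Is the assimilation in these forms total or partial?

partial assimilation

Underlying /ʐ/ is realised as [ɖ] next to /p/; /p/ itself does not change.
/ʐ/ is a fricative while /p/ is a stop; the output [ɖ] is a stop, matching the trigger — so the feature that spreads is manner.
Place and voice are unchanged, so the assimilation is partial, not total.
The same holds elsewhere in the data: /x/ → [k] after /ʈ/ (fricative → stop, matching a stop); /χ/ → [q] after /g/ (fricative → stop, matching a stop) — only manner changes, and always toward the preceding segment.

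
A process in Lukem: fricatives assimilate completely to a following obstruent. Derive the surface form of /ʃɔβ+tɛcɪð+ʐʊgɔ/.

[ʃɔttɛcɪʐʐʊgɔ]

/β/ is the segment targeted by the rule; it sits immediately before /t/, so it assimilates completely and surfaces as [t].
At the second juncture, /ð/ likewise becomes [ʐ] adjacent to /ʐ/.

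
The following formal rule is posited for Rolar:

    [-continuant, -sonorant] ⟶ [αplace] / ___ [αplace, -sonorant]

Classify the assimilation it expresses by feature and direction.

regressive place assimilation

The rule copies the place features (abbreviated [place]) from the environment onto the target, so the assimilating feature is place.
The conditioning segment sits to the right of the focus bar, meaning the trigger follows the segment that changes — regressive assimilation.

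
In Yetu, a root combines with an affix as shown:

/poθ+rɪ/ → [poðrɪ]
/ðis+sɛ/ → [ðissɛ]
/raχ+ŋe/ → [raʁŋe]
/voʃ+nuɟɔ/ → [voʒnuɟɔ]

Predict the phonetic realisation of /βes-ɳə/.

[βezɳə]

The data show regressive voicing assimilation: /θ/ → [ð] before /r/; /χ/ → [ʁ] before /ŋ/; /ʃ/ → [ʒ] before /n/. In each pair only voicing changes, matching the following consonant, while place and manner stay constant.
No alternation appears in [ðissɛ]: there the adjacent consonants already agree in voicing (/s/ and /s/ are both voiceless), so this form is consistent with the same rule.
The rule targets /s/ (voiceless alveolar fricative), which sits before the trigger /ɳ/ (voiced).
A voiced alveolar fricative is [z], so the surface segment is [z].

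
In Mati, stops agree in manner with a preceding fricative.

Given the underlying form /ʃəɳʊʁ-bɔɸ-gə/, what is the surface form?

[ʃəɳʊʁβɔɸɣə]

/b/ is a voiced bilabial stop. The preceding trigger /ʁ/ is a fricative, so /b/ must become a fricative as well.
Changing only its manner to fricative gives [β] — the voiced bilabial fricative.
The same rule applies at the second boundary: /g/ → [ɣ] next to /ɸ/.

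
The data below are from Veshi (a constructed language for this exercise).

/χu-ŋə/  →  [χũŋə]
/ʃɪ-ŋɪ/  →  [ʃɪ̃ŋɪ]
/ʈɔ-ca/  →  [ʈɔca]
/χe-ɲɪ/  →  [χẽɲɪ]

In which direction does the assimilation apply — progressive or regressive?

The vowel /u/ surfaces as nasalised [ũ] next to the following nasal /ŋ/ — it has acquired the [+nasal] feature of its neighbour.
The other forms show the same pattern: /ɪ/ → [ɪ̃] before /ŋ/; /e/ → [ẽ] before /ɲ/ — each time a vowel is nasalised next to a following nasal.
No change occurs in [ʈɔca] because the vowel at the boundary is adjacent to an oral consonant, not a nasal (/ɔ/ next to /c/).
Because the conditioning nasal is to the right of the vowel that changes, the process is regressive (anticipatory).

regressive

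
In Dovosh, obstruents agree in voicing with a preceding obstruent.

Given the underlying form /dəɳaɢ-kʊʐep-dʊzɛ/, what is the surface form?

[dəɳaɢgʊʐeptʊzɛ]

The rule targets /k/ (voiceless velar stop), which sits after the trigger /ɢ/ (voiced).
A voiced velar stop is [g], so the surface segment is [g].
At the second juncture, /d/ likewise becomes [t] adjacent to /p/.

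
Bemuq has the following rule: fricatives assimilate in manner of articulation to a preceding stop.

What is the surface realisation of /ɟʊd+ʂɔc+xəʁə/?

/ʂ/ is a voiceless retroflex fricative. The preceding trigger /d/ is a stop, so /ʂ/ must become a stop as well.
Changing only its manner to stop gives [ʈ] — the voiceless retroflex stop.
At the second juncture, /x/ likewise becomes [k] adjacent to /c/.

[ɟʊdʈɔckəʁə]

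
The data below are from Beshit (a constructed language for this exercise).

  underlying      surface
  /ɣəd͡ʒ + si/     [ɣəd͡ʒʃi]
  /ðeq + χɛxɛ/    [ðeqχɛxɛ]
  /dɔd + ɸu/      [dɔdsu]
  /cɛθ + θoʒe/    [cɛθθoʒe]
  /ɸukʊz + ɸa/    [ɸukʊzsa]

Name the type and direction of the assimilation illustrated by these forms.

The segment that alternates is /s/, which surfaces as [ʃ] when adjacent to /d͡ʒ/.
The change alveolar → postalveolar matches the place of the preceding /d͡ʒ/, identifying this as place assimilation.
Manner and voice are unchanged, so the assimilation is partial, not total.
The same holds elsewhere in the data: /ɸ/ → [s] after /d/ (bilabial → alveolar, matching alveolar); /ɸ/ → [s] after /z/ (bilabial → alveolar, matching alveolar) — only place changes, and always toward the preceding segment.
Nothing changes in [ðeqχɛxɛ], [cɛθθoʒe]: there the adjacent consonants already agree in place (/χ/ and /q/ are both uvular; /θ/ and /θ/ are both dental), so these forms are consistent with the same rule.
The trigger is the preceding segment, so the direction is progressive (perseverative).

progressive place assimilation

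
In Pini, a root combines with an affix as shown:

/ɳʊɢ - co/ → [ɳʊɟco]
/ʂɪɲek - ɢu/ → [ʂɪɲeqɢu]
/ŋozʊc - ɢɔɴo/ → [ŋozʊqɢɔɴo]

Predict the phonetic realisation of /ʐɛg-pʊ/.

The data show regressive place assimilation: /ɢ/ → [ɟ] before /c/; /k/ → [q] before /ɢ/; /c/ → [q] before /ɢ/. In each pair only place changes, matching the following consonant, while manner and voice stay constant.
The rule targets /g/ (voiced velar stop), which sits before the trigger /p/ (bilabial).
The voiced bilabial stop is [b], so /g/ → [b].

[ʐɛbpʊ]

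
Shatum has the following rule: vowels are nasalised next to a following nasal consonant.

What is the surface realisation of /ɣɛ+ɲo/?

/ɛ/ sits next to the nasal /ɲ/ and is therefore nasalised to [ɛ̃].

[ɣɛ̃ɲo]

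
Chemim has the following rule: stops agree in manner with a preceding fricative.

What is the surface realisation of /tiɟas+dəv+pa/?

[tiɟaszəvɸa]

The rule targets /d/ (voiced alveolar stop), which sits after the trigger /s/ (fricative).
The voiced alveolar fricative is [z], so /d/ → [z].
At the second juncture, /p/ likewise becomes [ɸ] adjacent to /v/.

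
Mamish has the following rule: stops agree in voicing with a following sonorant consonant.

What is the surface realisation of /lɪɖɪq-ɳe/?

[lɪɖɪɢɳe]

/q/ is a voiceless uvular stop. The following trigger /ɳ/ is voiced, so /q/ must become voiced as well.
A voiced uvular stop is [ɢ], so the surface segment is [ɢ].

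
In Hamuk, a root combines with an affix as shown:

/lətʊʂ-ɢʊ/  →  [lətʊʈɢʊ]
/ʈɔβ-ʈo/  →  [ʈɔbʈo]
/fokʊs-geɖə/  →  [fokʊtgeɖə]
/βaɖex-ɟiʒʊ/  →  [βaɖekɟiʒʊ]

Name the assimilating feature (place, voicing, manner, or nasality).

manner

Underlying /ʂ/ is realised as [ʈ] next to /ɢ/; /ɢ/ itself does not change.
The change fricative → stop matches the manner of the following /ɢ/, identifying this as manner assimilation.
The other alternating forms pattern the same way: /β/ → [b] before /ʈ/ (fricative → stop, matching a stop); /s/ → [t] before /g/ (fricative → stop, matching a stop); /x/ → [k] before /ɟ/ (fricative → stop, matching a stop) — only manner changes, and always toward the following segment.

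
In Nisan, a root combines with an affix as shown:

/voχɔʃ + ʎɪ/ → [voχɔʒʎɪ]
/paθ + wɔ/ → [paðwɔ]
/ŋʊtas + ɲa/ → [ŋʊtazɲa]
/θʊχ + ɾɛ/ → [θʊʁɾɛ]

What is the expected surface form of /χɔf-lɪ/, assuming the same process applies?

[χɔvlɪ]

The data show regressive voicing assimilation: /ʃ/ → [ʒ] before /ʎ/; /θ/ → [ð] before /w/; /s/ → [z] before /ɲ/; /χ/ → [ʁ] before /ɾ/. In each pair only voicing changes, matching the following consonant, while place and manner stay constant.
The rule targets /f/ (voiceless labiodental fricative), which sits before the trigger /l/ (voiced).
The voiced labiodental fricative is [v], so /f/ → [v].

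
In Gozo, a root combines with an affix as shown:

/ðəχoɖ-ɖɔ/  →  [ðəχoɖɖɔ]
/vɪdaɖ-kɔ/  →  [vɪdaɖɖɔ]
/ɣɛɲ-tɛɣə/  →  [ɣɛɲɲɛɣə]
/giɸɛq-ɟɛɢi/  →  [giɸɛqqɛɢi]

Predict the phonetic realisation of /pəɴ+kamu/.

The data show progressive total assimilation (/k/ → [ɖ] after /ɖ/; /t/ → [ɲ] after /ɲ/; /ɟ/ → [q] after /q/): in every case the target segment becomes identical to its preceding neighbour, copying more than a single feature.
In [ðəχoɖɖɔ] the two consonants at the boundary are already identical (/ɖ/ + /ɖ/), so the rule applies vacuously and nothing changes.
/k/ is the segment targeted by the rule; it sits immediately after /ɴ/, so it assimilates completely and surfaces as [ɴ].

[pəɴɴamu]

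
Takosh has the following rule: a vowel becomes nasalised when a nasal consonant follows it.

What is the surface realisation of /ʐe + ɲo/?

[ʐẽɲo]

The vowel /e/ is adjacent to the following nasal /ɲ/, so it acquires [+nasal] and surfaces as [ẽ].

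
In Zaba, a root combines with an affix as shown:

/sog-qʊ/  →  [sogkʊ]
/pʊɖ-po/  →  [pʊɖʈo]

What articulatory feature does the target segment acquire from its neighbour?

place

The segment that alternates is /q/, which surfaces as [k] when adjacent to /g/.
/q/ is uvular while /g/ is velar; the output [k] is velar, matching the trigger — so the feature that spreads is place.
Checking the remaining alternation: /p/ → [ʈ] after /ɖ/ (bilabial → retroflex, matching retroflex) — only place changes, and always toward the preceding segment.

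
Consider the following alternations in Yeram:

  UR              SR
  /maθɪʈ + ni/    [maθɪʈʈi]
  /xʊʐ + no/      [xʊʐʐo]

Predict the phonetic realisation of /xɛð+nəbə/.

The data show progressive total assimilation (/n/ → [ʈ] after /ʈ/; /n/ → [ʐ] after /ʐ/): in every case the target segment becomes identical to its preceding neighbour, copying more than a single feature.
/n/ is the segment targeted by the rule; it sits immediately after /ð/, so it assimilates completely and surfaces as [ð].

[xɛððəbə]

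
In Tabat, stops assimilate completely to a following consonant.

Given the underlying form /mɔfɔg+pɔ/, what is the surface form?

[mɔfɔppɔ]

/g/ is the segment targeted by the rule; it sits immediately before /p/, so it assimilates completely and surfaces as [p].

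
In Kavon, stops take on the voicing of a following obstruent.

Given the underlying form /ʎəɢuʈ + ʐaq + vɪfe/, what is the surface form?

[ʎəɢuɖʐaɢvɪfe]

/ʈ/ is a voiceless retroflex stop. The following trigger /ʐ/ is voiced, so /ʈ/ must become voiced as well.
Changing only its voicing to voiced gives [ɖ] — the voiced retroflex stop.
The same rule applies at the second boundary: /q/ → [ɢ] next to /v/.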